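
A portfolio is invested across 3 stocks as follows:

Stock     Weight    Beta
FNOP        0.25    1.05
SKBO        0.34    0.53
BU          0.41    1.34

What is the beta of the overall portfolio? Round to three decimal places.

0.992

β_P = Σ w_i β_i = 0.25×1.05 + 0.34×0.53 + 0.41×1.34 = 0.9921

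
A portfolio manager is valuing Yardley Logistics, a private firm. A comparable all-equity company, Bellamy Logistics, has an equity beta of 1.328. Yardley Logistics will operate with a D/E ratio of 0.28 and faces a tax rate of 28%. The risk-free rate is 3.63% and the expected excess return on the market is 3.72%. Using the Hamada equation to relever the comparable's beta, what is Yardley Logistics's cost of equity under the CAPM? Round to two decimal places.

9.57%

β_L = β_U × [1 + (1 − t)(D/E)] = 1.328 × [1 + (1 − 0.28) × 0.28]
    = 1.328 × [1 + 0.72 × 0.28] = 1.328 × 1.2016 = 1.5957
E(R) = R_f + β_L × MRP = 3.63% + 1.5957 × 3.72% = 9.57%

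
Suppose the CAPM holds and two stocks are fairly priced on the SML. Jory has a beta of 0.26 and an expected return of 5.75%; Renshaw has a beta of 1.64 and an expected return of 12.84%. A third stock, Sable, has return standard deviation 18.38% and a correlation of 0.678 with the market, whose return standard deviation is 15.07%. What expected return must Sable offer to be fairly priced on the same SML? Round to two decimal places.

MRP = (12.84% − 5.75%) / (1.64 − 0.26) = 5.1377%
R_f = 5.75% − 0.26 × 5.1377% = 4.4142%
β_Sable = ρ·σ_i/σ_m = 0.678 × 18.38 / 15.07 = 0.8269
E(R_Sable) = R_f + β × MRP = 4.4142% + 0.8269 × 5.1377% = 8.66%

8.66%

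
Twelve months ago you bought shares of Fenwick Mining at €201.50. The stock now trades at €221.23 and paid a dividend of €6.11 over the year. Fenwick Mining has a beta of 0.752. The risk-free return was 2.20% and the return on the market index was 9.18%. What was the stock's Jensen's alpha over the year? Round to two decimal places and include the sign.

+5.37%

Realised HPR = (P1 + D1 − P0) / P0 = (221.23 + 6.11 − 201.50) / 201.50 = 25.84 / 201.50 = 12.8238%
MRP = 9.18% − 2.20% = 6.98%
CAPM required = R_f + β·MRP = 2.20% + 0.752 × 6.98% = 7.44896%
α = realised − required = 12.8238% − 7.44896% = +5.37%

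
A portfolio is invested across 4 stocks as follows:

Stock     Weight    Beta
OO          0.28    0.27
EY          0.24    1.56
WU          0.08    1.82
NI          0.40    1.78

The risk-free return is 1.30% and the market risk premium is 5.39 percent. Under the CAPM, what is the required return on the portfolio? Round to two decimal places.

β_P = Σ w_i β_i = 0.28×0.27 + 0.24×1.56 + 0.08×1.82 + 0.40×1.78 = 1.3076
E(R_P) = R_f + β_P × MRP = 1.30% + 1.3076 × 5.39% = 8.35%

8.35%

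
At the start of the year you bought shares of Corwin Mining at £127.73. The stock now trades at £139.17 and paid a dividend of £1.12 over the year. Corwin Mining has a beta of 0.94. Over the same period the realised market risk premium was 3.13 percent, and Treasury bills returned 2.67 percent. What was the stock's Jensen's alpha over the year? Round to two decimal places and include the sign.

+4.22%

Realised HPR = (P1 + D1 − P0) / P0 = (139.17 + 1.12 − 127.73) / 127.73 = 12.56 / 127.73 = 9.8332%
CAPM required = R_f + β·MRP = 2.67% + 0.94 × 3.13% = 5.6122%
α = realised − required = 9.8332% − 5.6122% = +4.22%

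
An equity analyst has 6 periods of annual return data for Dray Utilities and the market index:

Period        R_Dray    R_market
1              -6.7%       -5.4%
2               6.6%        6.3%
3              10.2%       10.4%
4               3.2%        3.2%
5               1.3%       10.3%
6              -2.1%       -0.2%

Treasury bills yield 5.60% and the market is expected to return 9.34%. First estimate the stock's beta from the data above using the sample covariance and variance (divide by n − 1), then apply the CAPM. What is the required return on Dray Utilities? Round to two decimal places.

Mean R_i = (-6.7 + 6.6 + 10.2 + 3.2 + 1.3 − 2.1) / 6 = 2.0833%
Mean R_m = (-5.4 + 6.3 + 10.4 + 3.2 + 10.3 − 0.2) / 6 = 4.1000%
Σ(R_i − R̄_i)(R_m − R̄_m) = 156.6400  ⇒  Cov = 156.6400 / 5 = 31.3280
Σ(R_m − R̄_m)² = 192.5200  ⇒  Var(R_m) = 192.5200 / 5 = 38.5040
β = Cov / Var(R_m) = 31.3280 / 38.5040 = 0.8136
MRP = 9.34% − 5.60% = 3.74%
E(R) = R_f + β × MRP = 5.60% + 0.8136 × 3.74% = 8.64%

8.64%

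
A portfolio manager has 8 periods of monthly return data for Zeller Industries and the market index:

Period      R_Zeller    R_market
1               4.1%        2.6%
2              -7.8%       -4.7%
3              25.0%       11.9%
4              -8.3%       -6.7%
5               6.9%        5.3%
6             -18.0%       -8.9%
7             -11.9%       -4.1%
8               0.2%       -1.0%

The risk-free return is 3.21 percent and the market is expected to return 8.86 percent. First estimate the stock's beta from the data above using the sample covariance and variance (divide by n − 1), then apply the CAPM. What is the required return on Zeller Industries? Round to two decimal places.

13.94%

Mean R_i = (4.1 − 7.8 + 25.0 − 8.3 + 6.9 − 18.0 − 11.9 + 0.2) / 8 = -1.2250%
Mean R_m = (2.6 − 4.7 + 11.9 − 6.7 + 5.3 − 8.9 − 4.1 − 1.0) / 8 = -0.7000%
Σ(R_i − R̄_i)(R_m − R̄_m) = 638.9300  ⇒  Cov = 638.9300 / 7 = 91.2757
Σ(R_m − R̄_m)² = 336.5400  ⇒  Var(R_m) = 336.5400 / 7 = 48.0771
β = Cov / Var(R_m) = 91.2757 / 48.0771 = 1.8985
MRP = 8.86% − 3.21% = 5.65%
E(R) = R_f + β × MRP = 3.21% + 1.8985 × 5.65% = 13.94%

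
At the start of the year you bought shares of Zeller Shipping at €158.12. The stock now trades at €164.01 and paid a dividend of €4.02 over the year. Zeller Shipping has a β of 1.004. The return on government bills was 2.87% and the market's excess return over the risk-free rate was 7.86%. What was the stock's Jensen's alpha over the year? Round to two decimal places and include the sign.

Realised HPR = (P1 + D1 − P0) / P0 = (164.01 + 4.02 − 158.12) / 158.12 = 9.91 / 158.12 = 6.2674%
CAPM required = R_f + β·MRP = 2.87% + 1.004 × 7.86% = 10.76144%
α = realised − required = 6.2674% − 10.76144% = -4.49%

-4.49%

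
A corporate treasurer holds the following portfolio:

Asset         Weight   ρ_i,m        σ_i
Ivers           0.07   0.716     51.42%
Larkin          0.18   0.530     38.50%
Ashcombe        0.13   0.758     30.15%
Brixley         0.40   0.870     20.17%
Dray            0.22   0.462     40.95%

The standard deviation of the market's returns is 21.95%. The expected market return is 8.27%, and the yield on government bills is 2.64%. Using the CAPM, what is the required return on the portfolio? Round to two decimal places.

β_Ivers = 0.716 × 51.42% / 21.95% = 1.6773
β_Larkin = 0.530 × 38.50% / 21.95% = 0.9296
β_Ashcombe = 0.758 × 30.15% / 21.95% = 1.0412
β_Brixley = 0.870 × 20.17% / 21.95% = 0.7994
β_Dray = 0.462 × 40.95% / 21.95% = 0.8619
β_P = Σ w_i β_i = 0.07×1.6773 + 0.18×0.9296 + 0.13×1.0412 + 0.40×0.7994 + 0.22×0.8619 = 0.9295
MRP = 8.27% − 2.64% = 5.63%
E(R_P) = R_f + β_P × MRP = 2.64% + 0.9295 × 5.63% = 7.87%

7.87%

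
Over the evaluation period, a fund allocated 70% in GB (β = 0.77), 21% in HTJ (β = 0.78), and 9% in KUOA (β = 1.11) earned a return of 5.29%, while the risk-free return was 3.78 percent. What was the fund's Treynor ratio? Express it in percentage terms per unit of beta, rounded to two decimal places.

β_P = 0.70×0.77 + 0.21×0.78 + 0.09×1.11 = 0.8027
Treynor = (R_P − R_f) / β_P = (5.29% − 3.78%) / 0.8027 = 1.51% / 0.8027 = 1.88%

1.88%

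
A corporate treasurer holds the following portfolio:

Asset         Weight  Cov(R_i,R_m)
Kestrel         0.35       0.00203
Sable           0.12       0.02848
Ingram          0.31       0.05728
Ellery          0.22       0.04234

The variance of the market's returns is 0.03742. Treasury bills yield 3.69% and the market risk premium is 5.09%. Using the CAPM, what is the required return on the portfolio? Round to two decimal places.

7.93%

β_Kestrel = 0.00203 / 0.03742 = 0.0542
β_Sable = 0.02848 / 0.03742 = 0.7611
β_Ingram = 0.05728 / 0.03742 = 1.5307
β_Ellery = 0.04234 / 0.03742 = 1.1315
β_P = Σ w_i β_i = 0.35×0.0542 + 0.12×0.7611 + 0.31×1.5307 + 0.22×1.1315 = 0.8337
E(R_P) = R_f + β_P × MRP = 3.69% + 0.8337 × 5.09% = 7.93%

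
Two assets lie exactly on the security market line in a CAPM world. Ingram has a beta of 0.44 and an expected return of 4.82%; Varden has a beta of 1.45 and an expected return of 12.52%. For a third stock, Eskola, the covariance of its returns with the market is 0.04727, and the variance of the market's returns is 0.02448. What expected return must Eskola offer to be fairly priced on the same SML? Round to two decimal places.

16.19%

MRP = (12.52% − 4.82%) / (1.45 − 0.44) = 7.6238%
R_f = 4.82% − 0.44 × 7.6238% = 1.4655%
β_Eskola = Cov / Var(R_m) = 0.04727 / 0.02448 = 1.9310
E(R_Eskola) = R_f + β × MRP = 1.4655% + 1.9310 × 7.6238% = 16.19%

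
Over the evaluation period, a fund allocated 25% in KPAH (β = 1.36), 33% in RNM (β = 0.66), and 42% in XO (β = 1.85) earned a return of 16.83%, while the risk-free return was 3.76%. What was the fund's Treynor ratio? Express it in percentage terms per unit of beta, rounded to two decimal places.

β_P = 0.25×1.36 + 0.33×0.66 + 0.42×1.85 = 1.3348
Treynor = (R_P − R_f) / β_P = (16.83% − 3.76%) / 1.3348 = 13.07% / 1.3348 = 9.79%

9.79%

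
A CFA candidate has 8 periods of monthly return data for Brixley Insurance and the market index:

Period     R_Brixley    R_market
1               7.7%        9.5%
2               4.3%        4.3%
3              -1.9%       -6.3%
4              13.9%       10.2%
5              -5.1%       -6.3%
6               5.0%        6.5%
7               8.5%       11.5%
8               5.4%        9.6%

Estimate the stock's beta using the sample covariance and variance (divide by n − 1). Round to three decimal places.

0.747

Mean R_i = (7.7 + 4.3 − 1.9 + 13.9 − 5.1 + 5.0 + 8.5 + 5.4) / 8 = 4.7250%
Mean R_m = (9.5 + 4.3 − 6.3 + 10.2 − 6.3 + 6.5 + 11.5 + 9.6) / 8 = 4.8750%
Σ(R_i − R̄_i)(R_m − R̄_m) = 275.3350  ⇒  Cov = 275.3350 / 7 = 39.3336
Σ(R_m − R̄_m)² = 368.6950  ⇒  Var(R_m) = 368.6950 / 7 = 52.6707
β = Cov / Var(R_m) = 39.3336 / 52.6707 = 0.7468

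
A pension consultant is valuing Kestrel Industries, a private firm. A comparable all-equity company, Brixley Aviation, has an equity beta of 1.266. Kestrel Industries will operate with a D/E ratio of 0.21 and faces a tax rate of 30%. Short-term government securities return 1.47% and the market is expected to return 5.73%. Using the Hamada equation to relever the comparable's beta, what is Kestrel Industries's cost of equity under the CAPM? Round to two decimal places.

7.66%

β_L = β_U × [1 + (1 − t)(D/E)] = 1.266 × [1 + (1 − 0.30) × 0.21]
    = 1.266 × [1 + 0.70 × 0.21] = 1.266 × 1.1470 = 1.4521
MRP = 5.73% − 1.47% = 4.26%
E(R) = R_f + β_L × MRP = 1.47% + 1.4521 × 4.26% = 7.66%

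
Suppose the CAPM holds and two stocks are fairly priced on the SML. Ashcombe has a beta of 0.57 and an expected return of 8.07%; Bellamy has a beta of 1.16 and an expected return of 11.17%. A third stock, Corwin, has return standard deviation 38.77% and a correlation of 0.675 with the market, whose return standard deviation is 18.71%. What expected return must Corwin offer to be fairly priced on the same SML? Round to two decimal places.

MRP = (11.17% − 8.07%) / (1.16 − 0.57) = 5.2542%
R_f = 8.07% − 0.57 × 5.2542% = 5.0751%
β_Corwin = ρ·σ_i/σ_m = 0.675 × 38.77 / 18.71 = 1.3987
E(R_Corwin) = R_f + β × MRP = 5.0751% + 1.3987 × 5.2542% = 12.42%

12.42%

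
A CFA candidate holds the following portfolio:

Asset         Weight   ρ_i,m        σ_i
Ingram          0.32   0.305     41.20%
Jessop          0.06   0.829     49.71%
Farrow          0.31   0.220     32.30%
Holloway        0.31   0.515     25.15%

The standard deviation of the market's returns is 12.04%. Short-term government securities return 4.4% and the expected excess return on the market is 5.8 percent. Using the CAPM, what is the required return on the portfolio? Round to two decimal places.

β_Ingram = 0.305 × 41.20% / 12.04% = 1.0437
β_Jessop = 0.829 × 49.71% / 12.04% = 3.4227
β_Farrow = 0.220 × 32.30% / 12.04% = 0.5902
β_Holloway = 0.515 × 25.15% / 12.04% = 1.0758
β_P = Σ w_i β_i = 0.32×1.0437 + 0.06×3.4227 + 0.31×0.5902 + 0.31×1.0758 = 1.0558
E(R_P) = R_f + β_P × MRP = 4.4% + 1.0558 × 5.8% = 10.52%

10.52%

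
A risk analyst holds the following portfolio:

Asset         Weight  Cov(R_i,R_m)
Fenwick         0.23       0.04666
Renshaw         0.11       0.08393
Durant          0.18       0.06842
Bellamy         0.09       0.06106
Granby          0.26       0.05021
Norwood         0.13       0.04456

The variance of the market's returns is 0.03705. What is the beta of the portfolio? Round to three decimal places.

1.528

β_Fenwick = 0.04666 / 0.03705 = 1.2594
β_Renshaw = 0.08393 / 0.03705 = 2.2653
β_Durant = 0.06842 / 0.03705 = 1.8467
β_Bellamy = 0.06106 / 0.03705 = 1.6480
β_Granby = 0.05021 / 0.03705 = 1.3552
β_Norwood = 0.04456 / 0.03705 = 1.2027
β_P = Σ w_i β_i = 0.23×1.2594 + 0.11×2.2653 + 0.18×1.8467 + 0.09×1.6480 + 0.26×1.3552 + 0.13×1.2027 = 1.5283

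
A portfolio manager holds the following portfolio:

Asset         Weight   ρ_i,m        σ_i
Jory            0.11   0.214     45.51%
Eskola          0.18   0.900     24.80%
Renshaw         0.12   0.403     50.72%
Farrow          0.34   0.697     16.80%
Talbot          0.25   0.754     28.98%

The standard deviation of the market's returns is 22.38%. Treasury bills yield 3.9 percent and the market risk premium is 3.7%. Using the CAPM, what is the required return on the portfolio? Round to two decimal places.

β_Jory = 0.214 × 45.51% / 22.38% = 0.4352
β_Eskola = 0.900 × 24.80% / 22.38% = 0.9973
β_Renshaw = 0.403 × 50.72% / 22.38% = 0.9133
β_Farrow = 0.697 × 16.80% / 22.38% = 0.5232
β_Talbot = 0.754 × 28.98% / 22.38% = 0.9764
β_P = Σ w_i β_i = 0.11×0.4352 + 0.18×0.9973 + 0.12×0.9133 + 0.34×0.5232 + 0.25×0.9764 = 0.7590
E(R_P) = R_f + β_P × MRP = 3.9% + 0.7590 × 3.7% = 6.71%

6.71%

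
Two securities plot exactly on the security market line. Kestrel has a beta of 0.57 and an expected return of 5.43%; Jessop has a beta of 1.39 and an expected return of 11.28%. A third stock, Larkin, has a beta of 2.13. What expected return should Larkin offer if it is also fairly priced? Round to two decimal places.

MRP (SML slope) = (11.28% − 5.43%) / (1.39 − 0.57) = 5.85% / 0.82 = 7.1341%
R_f (intercept) = 5.43% − 0.57 × 7.1341% = 1.3636%
E(R_Larkin) = R_f + β × MRP = 1.3636% + 2.13 × 7.1341% = 16.56%

16.56%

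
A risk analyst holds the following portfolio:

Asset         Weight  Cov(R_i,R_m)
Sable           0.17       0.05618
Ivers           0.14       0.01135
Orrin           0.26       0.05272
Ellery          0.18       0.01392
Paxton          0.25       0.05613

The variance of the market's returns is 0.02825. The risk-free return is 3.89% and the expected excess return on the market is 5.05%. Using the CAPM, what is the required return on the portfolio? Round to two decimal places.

11.29%

β_Sable = 0.05618 / 0.02825 = 1.9887
β_Ivers = 0.01135 / 0.02825 = 0.4018
β_Orrin = 0.05272 / 0.02825 = 1.8662
β_Ellery = 0.01392 / 0.02825 = 0.4927
β_Paxton = 0.05613 / 0.02825 = 1.9869
β_P = Σ w_i β_i = 0.17×1.9887 + 0.14×0.4018 + 0.26×1.8662 + 0.18×0.4927 + 0.25×1.9869 = 1.4650
E(R_P) = R_f + β_P × MRP = 3.89% + 1.4650 × 5.05% = 11.29%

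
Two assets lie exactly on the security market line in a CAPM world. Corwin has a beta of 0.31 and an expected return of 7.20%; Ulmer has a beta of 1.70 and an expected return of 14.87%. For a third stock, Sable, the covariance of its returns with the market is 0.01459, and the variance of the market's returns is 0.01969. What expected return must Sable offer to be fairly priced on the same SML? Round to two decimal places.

9.58%

MRP = (14.87% − 7.20%) / (1.70 − 0.31) = 5.5180%
R_f = 7.20% − 0.31 × 5.5180% = 5.4894%
β_Sable = Cov / Var(R_m) = 0.01459 / 0.01969 = 0.7410
E(R_Sable) = R_f + β × MRP = 5.4894% + 0.7410 × 5.5180% = 9.58%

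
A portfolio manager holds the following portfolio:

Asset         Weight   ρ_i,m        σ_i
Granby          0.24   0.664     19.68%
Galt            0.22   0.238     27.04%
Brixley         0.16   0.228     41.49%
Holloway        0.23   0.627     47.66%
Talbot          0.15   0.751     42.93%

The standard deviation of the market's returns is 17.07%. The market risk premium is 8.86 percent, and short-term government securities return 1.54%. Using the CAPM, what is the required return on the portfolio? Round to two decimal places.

10.77%

β_Granby = 0.664 × 19.68% / 17.07% = 0.7655
β_Galt = 0.238 × 27.04% / 17.07% = 0.3770
β_Brixley = 0.228 × 41.49% / 17.07% = 0.5542
β_Holloway = 0.627 × 47.66% / 17.07% = 1.7506
β_Talbot = 0.751 × 42.93% / 17.07% = 1.8887
β_P = Σ w_i β_i = 0.24×0.7655 + 0.22×0.3770 + 0.16×0.5542 + 0.23×1.7506 + 0.15×1.8887 = 1.0413
E(R_P) = R_f + β_P × MRP = 1.54% + 1.0413 × 8.86% = 10.77%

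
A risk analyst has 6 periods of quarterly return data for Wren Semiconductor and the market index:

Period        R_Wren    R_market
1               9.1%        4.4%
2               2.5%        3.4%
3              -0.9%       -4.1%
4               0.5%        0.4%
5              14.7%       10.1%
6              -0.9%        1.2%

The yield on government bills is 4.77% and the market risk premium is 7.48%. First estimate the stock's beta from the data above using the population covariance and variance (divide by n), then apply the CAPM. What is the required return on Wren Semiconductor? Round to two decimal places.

13.84%

Mean R_i = (9.1 + 2.5 − 0.9 + 0.5 + 14.7 − 0.9) / 6 = 4.1667%
Mean R_m = (4.4 + 3.4 − 4.1 + 0.4 + 10.1 + 1.2) / 6 = 2.5667%
Σ(R_i − R̄_i)(R_m − R̄_m) = 135.6533  ⇒  Cov = 135.6533 / 6 = 22.6089
Σ(R_m − R̄_m)² = 111.8133  ⇒  Var(R_m) = 111.8133 / 6 = 18.6356
β = Cov / Var(R_m) = 22.6089 / 18.6356 = 1.2132
E(R) = R_f + β × MRP = 4.77% + 1.2132 × 7.48% = 13.84%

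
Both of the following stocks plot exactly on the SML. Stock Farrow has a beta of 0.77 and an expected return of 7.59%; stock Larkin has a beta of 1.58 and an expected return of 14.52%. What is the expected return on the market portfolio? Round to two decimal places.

Both satisfy E(R) = R_f + β·MRP, so the slope of the SML is
MRP = (14.52% − 7.59%) / (1.58 − 0.77) = 6.93% / 0.81 = 8.5556%
R_f = E(R_Farrow) − β_Farrow·MRP = 7.59% − 0.77 × 8.5556% = 1.0022%
E(R_m) = R_f + MRP = 1.0022% + 8.5556% = 9.56%

9.56%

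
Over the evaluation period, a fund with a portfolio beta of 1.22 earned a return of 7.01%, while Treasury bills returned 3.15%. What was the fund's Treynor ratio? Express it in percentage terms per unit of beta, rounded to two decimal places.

3.16%

Treynor = (R_P − R_f) / β_P = (7.01% − 3.15%) / 1.2200 = 3.86% / 1.2200 = 3.16%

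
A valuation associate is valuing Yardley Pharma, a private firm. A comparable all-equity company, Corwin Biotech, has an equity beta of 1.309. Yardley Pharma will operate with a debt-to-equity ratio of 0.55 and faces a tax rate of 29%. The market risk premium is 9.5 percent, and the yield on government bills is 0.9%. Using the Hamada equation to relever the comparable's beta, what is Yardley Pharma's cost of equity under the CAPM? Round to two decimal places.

18.19%

β_L = β_U × [1 + (1 − t)(D/E)] = 1.309 × [1 + (1 − 0.29) × 0.55]
    = 1.309 × [1 + 0.71 × 0.55] = 1.309 × 1.3905 = 1.8202
E(R) = R_f + β_L × MRP = 0.9% + 1.8202 × 9.5% = 18.19%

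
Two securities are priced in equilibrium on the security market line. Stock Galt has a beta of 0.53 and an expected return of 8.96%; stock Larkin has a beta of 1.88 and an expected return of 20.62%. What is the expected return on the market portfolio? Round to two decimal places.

13.02%

Both satisfy E(R) = R_f + β·MRP, so the slope of the SML is
MRP = (20.62% − 8.96%) / (1.88 − 0.53) = 11.66% / 1.35 = 8.6370%
R_f = E(R_Galt) − β_Galt·MRP = 8.96% − 0.53 × 8.6370% = 4.3824%
E(R_m) = R_f + MRP = 4.3824% + 8.6370% = 13.02%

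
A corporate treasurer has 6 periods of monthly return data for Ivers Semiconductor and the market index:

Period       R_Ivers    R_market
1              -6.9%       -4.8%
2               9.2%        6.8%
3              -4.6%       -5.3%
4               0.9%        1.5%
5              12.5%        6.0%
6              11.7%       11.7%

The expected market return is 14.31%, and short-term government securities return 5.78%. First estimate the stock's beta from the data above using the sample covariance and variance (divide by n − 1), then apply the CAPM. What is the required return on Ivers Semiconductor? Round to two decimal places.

Mean R_i = (-6.9 + 9.2 − 4.6 + 0.9 + 12.5 + 11.7) / 6 = 3.8000%
Mean R_m = (-4.8 + 6.8 − 5.3 + 1.5 + 6.0 + 11.7) / 6 = 2.6500%
Σ(R_i − R̄_i)(R_m − R̄_m) = 272.8800  ⇒  Cov = 272.8800 / 5 = 54.5760
Σ(R_m − R̄_m)² = 230.3750  ⇒  Var(R_m) = 230.3750 / 5 = 46.0750
β = Cov / Var(R_m) = 54.5760 / 46.0750 = 1.1845
MRP = 14.31% − 5.78% = 8.53%
E(R) = R_f + β × MRP = 5.78% + 1.1845 × 8.53% = 15.88%

15.88%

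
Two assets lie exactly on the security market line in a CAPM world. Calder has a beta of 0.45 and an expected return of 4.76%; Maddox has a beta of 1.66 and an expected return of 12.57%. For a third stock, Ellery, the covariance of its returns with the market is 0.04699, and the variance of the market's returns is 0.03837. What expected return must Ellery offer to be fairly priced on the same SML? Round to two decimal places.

9.76%

MRP = (12.57% − 4.76%) / (1.66 − 0.45) = 6.4545%
R_f = 4.76% − 0.45 × 6.4545% = 1.8555%
β_Ellery = Cov / Var(R_m) = 0.04699 / 0.03837 = 1.2247
E(R_Ellery) = R_f + β × MRP = 1.8555% + 1.2247 × 6.4545% = 9.76%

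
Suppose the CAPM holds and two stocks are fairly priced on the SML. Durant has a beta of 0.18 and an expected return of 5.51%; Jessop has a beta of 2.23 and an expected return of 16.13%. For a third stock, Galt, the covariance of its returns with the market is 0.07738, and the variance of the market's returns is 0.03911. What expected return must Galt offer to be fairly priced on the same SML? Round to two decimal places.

14.83%

MRP = (16.13% − 5.51%) / (2.23 − 0.18) = 5.1805%
R_f = 5.51% − 0.18 × 5.1805% = 4.5775%
β_Galt = Cov / Var(R_m) = 0.07738 / 0.03911 = 1.9785
E(R_Galt) = R_f + β × MRP = 4.5775% + 1.9785 × 5.1805% = 14.83%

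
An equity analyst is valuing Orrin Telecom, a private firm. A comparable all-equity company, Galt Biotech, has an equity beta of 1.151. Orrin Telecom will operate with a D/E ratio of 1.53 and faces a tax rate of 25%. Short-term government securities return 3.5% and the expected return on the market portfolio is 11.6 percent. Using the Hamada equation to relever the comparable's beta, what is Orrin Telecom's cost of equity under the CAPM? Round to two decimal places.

β_L = β_U × [1 + (1 − t)(D/E)] = 1.151 × [1 + (1 − 0.25) × 1.53]
    = 1.151 × [1 + 0.75 × 1.53] = 1.151 × 2.1475 = 2.4718
MRP = 11.6% − 3.5% = 8.10%
E(R) = R_f + β_L × MRP = 3.5% + 2.4718 × 8.1% = 23.52%

23.52%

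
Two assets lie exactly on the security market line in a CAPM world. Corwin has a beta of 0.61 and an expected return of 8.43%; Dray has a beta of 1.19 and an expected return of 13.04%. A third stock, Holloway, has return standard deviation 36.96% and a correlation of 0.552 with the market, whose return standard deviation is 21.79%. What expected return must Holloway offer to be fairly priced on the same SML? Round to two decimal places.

MRP = (13.04% − 8.43%) / (1.19 − 0.61) = 7.9483%
R_f = 8.43% − 0.61 × 7.9483% = 3.5815%
β_Holloway = ρ·σ_i/σ_m = 0.552 × 36.96 / 21.79 = 0.9363
E(R_Holloway) = R_f + β × MRP = 3.5815% + 0.9363 × 7.9483% = 11.02%

11.02%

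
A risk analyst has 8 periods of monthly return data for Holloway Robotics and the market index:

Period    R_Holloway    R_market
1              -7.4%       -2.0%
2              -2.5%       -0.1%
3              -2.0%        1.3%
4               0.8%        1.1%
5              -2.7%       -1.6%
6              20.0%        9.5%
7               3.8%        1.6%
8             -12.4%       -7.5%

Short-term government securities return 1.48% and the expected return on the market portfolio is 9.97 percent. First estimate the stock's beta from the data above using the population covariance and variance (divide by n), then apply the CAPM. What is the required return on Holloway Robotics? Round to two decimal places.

18.01%

Mean R_i = (-7.4 − 2.5 − 2.0 + 0.8 − 2.7 + 20.0 + 3.8 − 12.4) / 8 = -0.3000%
Mean R_m = (-2.0 − 0.1 + 1.3 + 1.1 − 1.6 + 9.5 + 1.6 − 7.5) / 8 = 0.2875%
Σ(R_i − R̄_i)(R_m − R̄_m) = 307.4200  ⇒  Cov = 307.4200 / 8 = 38.4275
Σ(R_m − R̄_m)² = 157.8688  ⇒  Var(R_m) = 157.8688 / 8 = 19.7336
β = Cov / Var(R_m) = 38.4275 / 19.7336 = 1.9473
MRP = 9.97% − 1.48% = 8.49%
E(R) = R_f + β × MRP = 1.48% + 1.9473 × 8.49% = 18.01%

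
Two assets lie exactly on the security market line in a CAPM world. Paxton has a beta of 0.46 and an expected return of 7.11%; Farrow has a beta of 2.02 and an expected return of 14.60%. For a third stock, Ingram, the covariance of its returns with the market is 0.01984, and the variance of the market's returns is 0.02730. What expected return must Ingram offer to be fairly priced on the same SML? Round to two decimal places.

MRP = (14.60% − 7.11%) / (2.02 − 0.46) = 4.8013%
R_f = 7.11% − 0.46 × 4.8013% = 4.9014%
β_Ingram = Cov / Var(R_m) = 0.01984 / 0.02730 = 0.7267
E(R_Ingram) = R_f + β × MRP = 4.9014% + 0.7267 × 4.8013% = 8.39%

8.39%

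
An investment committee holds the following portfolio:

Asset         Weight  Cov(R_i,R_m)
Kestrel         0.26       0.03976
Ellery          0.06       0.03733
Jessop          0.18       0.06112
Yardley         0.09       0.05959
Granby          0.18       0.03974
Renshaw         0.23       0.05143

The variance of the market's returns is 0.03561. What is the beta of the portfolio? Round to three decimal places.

1.346

β_Kestrel = 0.03976 / 0.03561 = 1.1165
β_Ellery = 0.03733 / 0.03561 = 1.0483
β_Jessop = 0.06112 / 0.03561 = 1.7164
β_Yardley = 0.05959 / 0.03561 = 1.6734
β_Granby = 0.03974 / 0.03561 = 1.1160
β_Renshaw = 0.05143 / 0.03561 = 1.4443
β_P = Σ w_i β_i = 0.26×1.1165 + 0.06×1.0483 + 0.18×1.7164 + 0.09×1.6734 + 0.18×1.1160 + 0.23×1.4443 = 1.3458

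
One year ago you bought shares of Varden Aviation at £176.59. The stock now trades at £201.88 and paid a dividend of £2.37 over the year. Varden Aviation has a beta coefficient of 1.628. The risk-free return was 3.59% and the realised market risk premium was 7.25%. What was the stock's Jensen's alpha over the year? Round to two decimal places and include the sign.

+0.27%

Realised HPR = (P1 + D1 − P0) / P0 = (201.88 + 2.37 − 176.59) / 176.59 = 27.66 / 176.59 = 15.6634%
CAPM required = R_f + β·MRP = 3.59% + 1.628 × 7.25% = 15.39300%
α = realised − required = 15.6634% − 15.39300% = +0.27%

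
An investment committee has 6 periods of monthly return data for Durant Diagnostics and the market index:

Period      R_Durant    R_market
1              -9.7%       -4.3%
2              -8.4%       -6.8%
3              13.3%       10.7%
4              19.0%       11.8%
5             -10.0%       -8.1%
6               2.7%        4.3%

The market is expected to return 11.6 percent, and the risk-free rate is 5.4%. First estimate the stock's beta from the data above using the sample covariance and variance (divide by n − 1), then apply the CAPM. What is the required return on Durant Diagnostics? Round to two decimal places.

Mean R_i = (-9.7 − 8.4 + 13.3 + 19.0 − 10.0 + 2.7) / 6 = 1.1500%
Mean R_m = (-4.3 − 6.8 + 10.7 + 11.8 − 8.1 + 4.3) / 6 = 1.2667%
Σ(R_i − R̄_i)(R_m − R̄_m) = 549.2100  ⇒  Cov = 549.2100 / 5 = 109.8420
Σ(R_m − R̄_m)² = 392.9333  ⇒  Var(R_m) = 392.9333 / 5 = 78.5867
β = Cov / Var(R_m) = 109.8420 / 78.5867 = 1.3977
MRP = 11.6% − 5.4% = 6.20%
E(R) = R_f + β × MRP = 5.4% + 1.3977 × 6.2% = 14.07%

14.07%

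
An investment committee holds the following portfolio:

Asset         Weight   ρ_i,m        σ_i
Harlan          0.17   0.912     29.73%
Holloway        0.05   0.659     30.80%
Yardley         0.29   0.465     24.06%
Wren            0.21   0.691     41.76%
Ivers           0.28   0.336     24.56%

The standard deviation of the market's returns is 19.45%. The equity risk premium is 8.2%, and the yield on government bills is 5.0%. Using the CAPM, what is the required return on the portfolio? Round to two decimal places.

β_Harlan = 0.912 × 29.73% / 19.45% = 1.3940
β_Holloway = 0.659 × 30.80% / 19.45% = 1.0436
β_Yardley = 0.465 × 24.06% / 19.45% = 0.5752
β_Wren = 0.691 × 41.76% / 19.45% = 1.4836
β_Ivers = 0.336 × 24.56% / 19.45% = 0.4243
β_P = Σ w_i β_i = 0.17×1.3940 + 0.05×1.0436 + 0.29×0.5752 + 0.21×1.4836 + 0.28×0.4243 = 0.8863
E(R_P) = R_f + β_P × MRP = 5.0% + 0.8863 × 8.2% = 12.27%

12.27%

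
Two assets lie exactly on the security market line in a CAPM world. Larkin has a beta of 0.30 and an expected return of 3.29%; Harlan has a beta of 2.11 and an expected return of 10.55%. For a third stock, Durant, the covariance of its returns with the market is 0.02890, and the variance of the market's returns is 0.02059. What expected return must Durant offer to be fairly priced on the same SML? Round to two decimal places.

MRP = (10.55% − 3.29%) / (2.11 − 0.30) = 4.0110%
R_f = 3.29% − 0.30 × 4.0110% = 2.0867%
β_Durant = Cov / Var(R_m) = 0.02890 / 0.02059 = 1.4036
E(R_Durant) = R_f + β × MRP = 2.0867% + 1.4036 × 4.0110% = 7.72%

7.72%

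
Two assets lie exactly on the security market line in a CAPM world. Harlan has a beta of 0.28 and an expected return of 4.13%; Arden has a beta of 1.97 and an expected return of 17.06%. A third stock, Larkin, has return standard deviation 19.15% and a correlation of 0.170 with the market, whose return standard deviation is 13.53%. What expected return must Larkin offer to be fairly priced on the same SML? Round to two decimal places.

MRP = (17.06% − 4.13%) / (1.97 − 0.28) = 7.6509%
R_f = 4.13% − 0.28 × 7.6509% = 1.9877%
β_Larkin = ρ·σ_i/σ_m = 0.170 × 19.15 / 13.53 = 0.2406
E(R_Larkin) = R_f + β × MRP = 1.9877% + 0.2406 × 7.6509% = 3.83%

3.83%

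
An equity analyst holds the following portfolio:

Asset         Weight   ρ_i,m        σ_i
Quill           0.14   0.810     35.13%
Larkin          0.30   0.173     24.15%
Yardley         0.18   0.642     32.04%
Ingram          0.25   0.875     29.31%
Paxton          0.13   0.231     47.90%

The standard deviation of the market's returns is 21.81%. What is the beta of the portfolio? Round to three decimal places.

0.770

β_Quill = 0.810 × 35.13% / 21.81% = 1.3047
β_Larkin = 0.173 × 24.15% / 21.81% = 0.1916
β_Yardley = 0.642 × 32.04% / 21.81% = 0.9431
β_Ingram = 0.875 × 29.31% / 21.81% = 1.1759
β_Paxton = 0.231 × 47.90% / 21.81% = 0.5073
β_P = Σ w_i β_i = 0.14×1.3047 + 0.30×0.1916 + 0.18×0.9431 + 0.25×1.1759 + 0.13×0.5073 = 0.7698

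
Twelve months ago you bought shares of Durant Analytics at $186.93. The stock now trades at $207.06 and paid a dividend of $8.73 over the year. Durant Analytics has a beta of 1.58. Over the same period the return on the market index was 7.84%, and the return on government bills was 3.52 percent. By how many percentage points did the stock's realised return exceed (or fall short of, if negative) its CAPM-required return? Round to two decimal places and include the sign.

Realised HPR = (P1 + D1 − P0) / P0 = (207.06 + 8.73 − 186.93) / 186.93 = 28.86 / 186.93 = 15.4389%
MRP = 7.84% − 3.52% = 4.32%
CAPM required = R_f + β·MRP = 3.52% + 1.58 × 4.32% = 10.3456%
α = realised − required = 15.4389% − 10.3456% = +5.09%

+5.09%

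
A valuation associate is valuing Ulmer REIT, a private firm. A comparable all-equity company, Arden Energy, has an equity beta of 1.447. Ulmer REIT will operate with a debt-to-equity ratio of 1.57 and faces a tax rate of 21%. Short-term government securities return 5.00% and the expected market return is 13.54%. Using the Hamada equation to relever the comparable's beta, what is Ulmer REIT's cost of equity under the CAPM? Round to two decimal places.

32.68%

β_L = β_U × [1 + (1 − t)(D/E)] = 1.447 × [1 + (1 − 0.21) × 1.57]
    = 1.447 × [1 + 0.79 × 1.57] = 1.447 × 2.2403 = 3.2417
MRP = 13.54% − 5.00% = 8.54%
E(R) = R_f + β_L × MRP = 5.00% + 3.2417 × 8.54% = 32.68%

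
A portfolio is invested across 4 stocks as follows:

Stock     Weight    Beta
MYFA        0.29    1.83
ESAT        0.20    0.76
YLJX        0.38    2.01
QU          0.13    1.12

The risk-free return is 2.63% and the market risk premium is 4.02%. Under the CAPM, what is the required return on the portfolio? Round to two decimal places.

9.03%

β_P = Σ w_i β_i = 0.29×1.83 + 0.20×0.76 + 0.38×2.01 + 0.13×1.12 = 1.5921
E(R_P) = R_f + β_P × MRP = 2.63% + 1.5921 × 4.02% = 9.03%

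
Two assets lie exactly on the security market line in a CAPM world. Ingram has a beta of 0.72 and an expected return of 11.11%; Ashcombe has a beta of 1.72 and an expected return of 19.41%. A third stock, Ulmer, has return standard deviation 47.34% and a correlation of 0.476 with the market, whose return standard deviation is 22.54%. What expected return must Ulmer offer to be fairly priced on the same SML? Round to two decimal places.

MRP = (19.41% − 11.11%) / (1.72 − 0.72) = 8.3000%
R_f = 11.11% − 0.72 × 8.3000% = 5.1340%
β_Ulmer = ρ·σ_i/σ_m = 0.476 × 47.34 / 22.54 = 0.9997
E(R_Ulmer) = R_f + β × MRP = 5.1340% + 0.9997 × 8.3000% = 13.43%

13.43%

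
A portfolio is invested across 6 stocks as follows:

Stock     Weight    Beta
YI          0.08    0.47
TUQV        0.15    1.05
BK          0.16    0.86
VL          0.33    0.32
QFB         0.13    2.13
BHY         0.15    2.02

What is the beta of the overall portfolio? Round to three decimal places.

β_P = Σ w_i β_i = 0.08×0.47 + 0.15×1.05 + 0.16×0.86 + 0.33×0.32 + 0.13×2.13 + 0.15×2.02 = 1.0182

1.018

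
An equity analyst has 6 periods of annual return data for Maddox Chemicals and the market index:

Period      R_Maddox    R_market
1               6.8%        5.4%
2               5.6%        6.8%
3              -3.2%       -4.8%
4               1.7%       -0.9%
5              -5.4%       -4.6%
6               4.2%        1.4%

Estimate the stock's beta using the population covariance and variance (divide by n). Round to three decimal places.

0.946

Mean R_i = (6.8 + 5.6 − 3.2 + 1.7 − 5.4 + 4.2) / 6 = 1.6167%
Mean R_m = (5.4 + 6.8 − 4.8 − 0.9 − 4.6 + 1.4) / 6 = 0.5500%
Σ(R_i − R̄_i)(R_m − R̄_m) = 114.0150  ⇒  Cov = 114.0150 / 6 = 19.0025
Σ(R_m − R̄_m)² = 120.5550  ⇒  Var(R_m) = 120.5550 / 6 = 20.0925
β = Cov / Var(R_m) = 19.0025 / 20.0925 = 0.9458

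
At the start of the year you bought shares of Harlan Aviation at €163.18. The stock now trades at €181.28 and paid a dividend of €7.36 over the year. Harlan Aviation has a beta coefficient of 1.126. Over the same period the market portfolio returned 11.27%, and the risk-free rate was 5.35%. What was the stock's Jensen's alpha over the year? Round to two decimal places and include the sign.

Realised HPR = (P1 + D1 − P0) / P0 = (181.28 + 7.36 − 163.18) / 163.18 = 25.46 / 163.18 = 15.6024%
MRP = 11.27% − 5.35% = 5.92%
CAPM required = R_f + β·MRP = 5.35% + 1.126 × 5.92% = 12.01592%
α = realised − required = 15.6024% − 12.01592% = +3.59%

+3.59%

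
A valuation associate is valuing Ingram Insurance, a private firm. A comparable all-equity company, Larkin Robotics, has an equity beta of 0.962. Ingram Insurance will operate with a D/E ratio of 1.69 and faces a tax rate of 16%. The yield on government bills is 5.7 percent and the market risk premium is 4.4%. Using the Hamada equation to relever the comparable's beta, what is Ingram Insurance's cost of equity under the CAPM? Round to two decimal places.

β_L = β_U × [1 + (1 − t)(D/E)] = 0.962 × [1 + (1 − 0.16) × 1.69]
    = 0.962 × [1 + 0.84 × 1.69] = 0.962 × 2.4196 = 2.3277
E(R) = R_f + β_L × MRP = 5.7% + 2.3277 × 4.4% = 15.94%

15.94%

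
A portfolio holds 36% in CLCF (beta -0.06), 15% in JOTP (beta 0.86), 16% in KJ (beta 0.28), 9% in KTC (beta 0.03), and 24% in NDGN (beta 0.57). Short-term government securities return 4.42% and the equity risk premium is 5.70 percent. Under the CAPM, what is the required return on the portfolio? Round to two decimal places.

β_P = Σ w_i β_i = 0.36×-0.06 + 0.15×0.86 + 0.16×0.28 + 0.09×0.03 + 0.24×0.57 = 0.2917
E(R_P) = R_f + β_P × MRP = 4.42% + 0.2917 × 5.70% = 6.08%

6.08%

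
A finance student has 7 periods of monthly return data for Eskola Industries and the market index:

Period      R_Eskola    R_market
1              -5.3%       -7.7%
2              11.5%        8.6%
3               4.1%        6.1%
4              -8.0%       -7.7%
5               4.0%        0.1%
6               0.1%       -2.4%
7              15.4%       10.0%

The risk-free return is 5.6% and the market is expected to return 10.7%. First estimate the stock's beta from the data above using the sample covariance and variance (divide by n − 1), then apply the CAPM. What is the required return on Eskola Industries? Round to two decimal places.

Mean R_i = (-5.3 + 11.5 + 4.1 − 8.0 + 4.0 + 0.1 + 15.4) / 7 = 3.1143%
Mean R_m = (-7.7 + 8.6 + 6.1 − 7.7 + 0.1 − 2.4 + 10.0) / 7 = 1.0000%
Σ(R_i − R̄_i)(R_m − R̄_m) = 358.6800  ⇒  Cov = 358.6800 / 6 = 59.7800
Σ(R_m − R̄_m)² = 328.5200  ⇒  Var(R_m) = 328.5200 / 6 = 54.7533
β = Cov / Var(R_m) = 59.7800 / 54.7533 = 1.0918
MRP = 10.7% − 5.6% = 5.10%
E(R) = R_f + β × MRP = 5.6% + 1.0918 × 5.1% = 11.17%

11.17%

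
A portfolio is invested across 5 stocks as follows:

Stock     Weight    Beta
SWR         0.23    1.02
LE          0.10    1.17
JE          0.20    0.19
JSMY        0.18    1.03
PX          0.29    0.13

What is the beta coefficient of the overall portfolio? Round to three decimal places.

β_P = Σ w_i β_i = 0.23×1.02 + 0.10×1.17 + 0.20×0.19 + 0.18×1.03 + 0.29×0.13 = 0.6127

0.613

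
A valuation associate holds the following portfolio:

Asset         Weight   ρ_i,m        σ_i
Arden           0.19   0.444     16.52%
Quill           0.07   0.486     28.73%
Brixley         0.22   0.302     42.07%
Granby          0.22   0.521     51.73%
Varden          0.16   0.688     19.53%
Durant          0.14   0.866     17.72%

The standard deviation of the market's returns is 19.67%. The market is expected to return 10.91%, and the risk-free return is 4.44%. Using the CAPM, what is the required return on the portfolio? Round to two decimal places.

β_Arden = 0.444 × 16.52% / 19.67% = 0.3729
β_Quill = 0.486 × 28.73% / 19.67% = 0.7099
β_Brixley = 0.302 × 42.07% / 19.67% = 0.6459
β_Granby = 0.521 × 51.73% / 19.67% = 1.3702
β_Varden = 0.688 × 19.53% / 19.67% = 0.6831
β_Durant = 0.866 × 17.72% / 19.67% = 0.7801
β_P = Σ w_i β_i = 0.19×0.3729 + 0.07×0.7099 + 0.22×0.6459 + 0.22×1.3702 + 0.16×0.6831 + 0.14×0.7801 = 0.7826
MRP = 10.91% − 4.44% = 6.47%
E(R_P) = R_f + β_P × MRP = 4.44% + 0.7826 × 6.47% = 9.50%

9.50%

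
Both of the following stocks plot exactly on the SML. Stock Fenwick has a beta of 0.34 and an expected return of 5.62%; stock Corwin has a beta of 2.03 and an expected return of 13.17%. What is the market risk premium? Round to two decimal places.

4.47%

Both satisfy E(R) = R_f + β·MRP, so the slope of the SML is
MRP = (13.17% − 5.62%) / (2.03 − 0.34) = 7.55% / 1.69 = 4.4675%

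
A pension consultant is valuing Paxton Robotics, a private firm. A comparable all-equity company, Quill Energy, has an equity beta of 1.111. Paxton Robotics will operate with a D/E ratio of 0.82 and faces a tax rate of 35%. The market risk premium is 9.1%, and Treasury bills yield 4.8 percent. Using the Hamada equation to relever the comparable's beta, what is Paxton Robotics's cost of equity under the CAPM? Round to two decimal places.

β_L = β_U × [1 + (1 − t)(D/E)] = 1.111 × [1 + (1 − 0.35) × 0.82]
    = 1.111 × [1 + 0.65 × 0.82] = 1.111 × 1.5330 = 1.7032
E(R) = R_f + β_L × MRP = 4.8% + 1.7032 × 9.1% = 20.30%

20.30%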